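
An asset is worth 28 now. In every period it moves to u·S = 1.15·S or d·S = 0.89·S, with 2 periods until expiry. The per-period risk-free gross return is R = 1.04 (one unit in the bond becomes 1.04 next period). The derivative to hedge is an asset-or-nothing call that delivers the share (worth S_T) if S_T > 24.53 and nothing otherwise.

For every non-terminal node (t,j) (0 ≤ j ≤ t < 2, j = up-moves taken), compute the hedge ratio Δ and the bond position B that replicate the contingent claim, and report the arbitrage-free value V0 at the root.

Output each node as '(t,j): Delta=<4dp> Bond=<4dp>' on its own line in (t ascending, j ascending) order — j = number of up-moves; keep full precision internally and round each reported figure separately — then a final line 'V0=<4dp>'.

Risk-neutral probability p* = (R−d)/(u−d) = (1.04−0.89)/(1.15−0.89) = 0.5769.
Terminal payoffs: V(2,0)=0.0000, V(2,1)=28.6580, V(2,2)=37.0300
Node (1,0) S=24.9200: V=(p*·28.6580+(1−p*)·0.0000)/1.04=15.8976; Δ=(28.6580−0.0000)/(28.6580−22.1788)=4.4231; B=V−Δ·S=-94.3255
Node (1,1) S=32.2000: V=(p*·37.0300+(1−p*)·28.6580)/1.04=32.2000; Δ=(37.0300−28.6580)/(37.0300−28.6580)=1.0000; B=V−Δ·S=0.0000
Node (0,0) S=28.0000: V=(p*·32.2000+(1−p*)·15.8976)/1.04=24.3296; Δ=(32.2000−15.8976)/(32.2000−24.9200)=2.2393; B=V−Δ·S=-38.3721
Self-financing check: at every node Δ·S+B equals the discounted successor values.

(0,0): Delta=2.2393 Bond=-38.3721
(1,0): Delta=4.4231 Bond=-94.3255
(1,1): Delta=1.0000 Bond=0.0000
V0=24.3296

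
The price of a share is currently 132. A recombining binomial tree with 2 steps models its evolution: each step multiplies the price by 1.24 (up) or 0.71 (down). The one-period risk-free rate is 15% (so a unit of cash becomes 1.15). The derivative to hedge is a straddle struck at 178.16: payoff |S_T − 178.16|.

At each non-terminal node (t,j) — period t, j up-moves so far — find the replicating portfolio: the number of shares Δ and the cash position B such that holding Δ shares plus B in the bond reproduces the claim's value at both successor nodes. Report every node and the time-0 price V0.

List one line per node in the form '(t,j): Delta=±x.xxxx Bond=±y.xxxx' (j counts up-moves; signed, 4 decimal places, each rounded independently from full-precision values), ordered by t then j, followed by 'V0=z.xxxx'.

(0,0): Delta=-0.4881 Bond=92.9987
(1,0): Delta=-1.0000 Bond=154.9217
(1,1): Delta=-0.4282 Bond=97.1358
V0=28.5666

The replicating-portfolio and risk-neutral prices coincide; use p* = (1.15−0.71)/(1.24−0.71) = 0.8302 for the latter.
Terminal values V(2,·): V(2,0)=111.6188, V(2,1)=61.9472, V(2,2)=24.8032
(1,0): S=93.7200. Δ = (V_up−V_dn)/(S_up−S_dn) = (61.9472−111.6188)/(116.2128−66.5412) = -1.0000. V = [p*·61.9472 + (1−p*)·111.6188]/1.15 = 61.2017. B = V − Δ·S = 154.9217.
(1,1): S=163.6800. Δ = (V_up−V_dn)/(S_up−S_dn) = (24.8032−61.9472)/(202.9632−116.2128) = -0.4282. V = [p*·24.8032 + (1−p*)·61.9472]/1.15 = 27.0528. B = V − Δ·S = 97.1358.
(0,0): S=132.0000. Δ = (V_up−V_dn)/(S_up−S_dn) = (27.0528−61.2017)/(163.6800−93.7200) = -0.4881. V = [p*·27.0528 + (1−p*)·61.2017]/1.15 = 28.5666. B = V − Δ·S = 92.9987.
Root portfolio cost Δ·132+B reproduces V0=28.5666.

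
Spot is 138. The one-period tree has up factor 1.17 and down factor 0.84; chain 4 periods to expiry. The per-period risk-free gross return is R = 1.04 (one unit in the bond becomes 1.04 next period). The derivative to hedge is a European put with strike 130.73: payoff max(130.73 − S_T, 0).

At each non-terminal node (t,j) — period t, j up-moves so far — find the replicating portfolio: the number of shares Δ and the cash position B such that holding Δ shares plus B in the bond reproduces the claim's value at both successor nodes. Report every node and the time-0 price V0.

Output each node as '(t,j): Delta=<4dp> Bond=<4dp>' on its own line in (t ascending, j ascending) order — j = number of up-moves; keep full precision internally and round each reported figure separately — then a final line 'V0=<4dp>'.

(0,0): Delta=-0.2252 Bond=36.7888
(1,0): Delta=-0.5055 Bond=70.7602
(1,1): Delta=-0.0943 Bond=17.1355
(2,0): Delta=-0.9535 Bond=117.2107
(2,1): Delta=-0.2965 Bond=45.2376
(2,2): Delta=0.0000 Bond=0.0000
(3,0): Delta=-1.0000 Bond=125.7019
(3,1): Delta=-0.9318 Bond=119.4273
(3,2): Delta=0.0000 Bond=0.0000
(3,3): Delta=0.0000 Bond=0.0000
V0=5.7149

No-arbitrage ⇒ martingale measure with p* = (R−d)/(u−d) = 0.6061.
Payoff layer (t=4): V(4,0)=62.0238, V(4,1)=35.0320, V(4,2)=0.0000, V(4,3)=0.0000, V(4,4)=0.0000
Node (3,0) S=81.7932: V=(p*·35.0320+(1−p*)·62.0238)/1.04=43.9088; Δ=(35.0320−62.0238)/(95.6980−68.7062)=-1.0000; B=V−Δ·S=125.7019
Node (3,1) S=113.9262: V=(p*·0.0000+(1−p*)·35.0320)/1.04=13.2697; Δ=(0.0000−35.0320)/(133.2936−95.6980)=-0.9318; B=V−Δ·S=119.4273
Node (3,2) S=158.6829: V=(p*·0.0000+(1−p*)·0.0000)/1.04=0.0000; Δ=(0.0000−0.0000)/(185.6590−133.2936)=0.0000; B=V−Δ·S=0.0000
Node (3,3) S=221.0226: V=(p*·0.0000+(1−p*)·0.0000)/1.04=0.0000; Δ=(0.0000−0.0000)/(258.5964−185.6590)=0.0000; B=V−Δ·S=0.0000
Node (2,0) S=97.3728: V=(p*·13.2697+(1−p*)·43.9088)/1.04=24.3650; Δ=(13.2697−43.9088)/(113.9262−81.7932)=-0.9535; B=V−Δ·S=117.2107
Node (2,1) S=135.6264: V=(p*·0.0000+(1−p*)·13.2697)/1.04=5.0264; Δ=(0.0000−13.2697)/(158.6829−113.9262)=-0.2965; B=V−Δ·S=45.2376
Node (2,2) S=188.9082: V=(p*·0.0000+(1−p*)·0.0000)/1.04=0.0000; Δ=(0.0000−0.0000)/(221.0226−158.6829)=0.0000; B=V−Δ·S=0.0000
Node (1,0) S=115.9200: V=(p*·5.0264+(1−p*)·24.3650)/1.04=12.1583; Δ=(5.0264−24.3650)/(135.6264−97.3728)=-0.5055; B=V−Δ·S=70.7602
Node (1,1) S=161.4600: V=(p*·0.0000+(1−p*)·5.0264)/1.04=1.9039; Δ=(0.0000−5.0264)/(188.9082−135.6264)=-0.0943; B=V−Δ·S=17.1355
Node (0,0) S=138.0000: V=(p*·1.9039+(1−p*)·12.1583)/1.04=5.7149; Δ=(1.9039−12.1583)/(161.4600−115.9200)=-0.2252; B=V−Δ·S=36.7888
The time-0 hedge costs 5.7149, which is the no-arbitrage price.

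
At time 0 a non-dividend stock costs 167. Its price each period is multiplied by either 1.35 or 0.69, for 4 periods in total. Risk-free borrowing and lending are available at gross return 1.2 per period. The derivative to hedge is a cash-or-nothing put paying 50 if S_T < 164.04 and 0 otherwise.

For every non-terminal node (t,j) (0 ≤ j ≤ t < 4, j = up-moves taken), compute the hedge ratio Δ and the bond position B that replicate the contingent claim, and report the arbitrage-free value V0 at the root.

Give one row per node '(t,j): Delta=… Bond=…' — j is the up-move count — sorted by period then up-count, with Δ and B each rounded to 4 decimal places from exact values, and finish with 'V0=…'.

The replicating-portfolio and risk-neutral prices coincide; use p* = (1.2−0.69)/(1.35−0.69) = 0.7727 for the latter.
Terminal values V(4,·): V(4,0)=50.0000, V(4,1)=50.0000, V(4,2)=50.0000, V(4,3)=0.0000, V(4,4)=0.0000
(3,0): S=54.8610. Δ = (V_up−V_dn)/(S_up−S_dn) = (50.0000−50.0000)/(74.0624−37.8541) = 0.0000. V = [p*·50.0000 + (1−p*)·50.0000]/1.2 = 41.6667. B = V − Δ·S = 41.6667.
(3,1): S=107.3367. Δ = (V_up−V_dn)/(S_up−S_dn) = (50.0000−50.0000)/(144.9046−74.0624) = 0.0000. V = [p*·50.0000 + (1−p*)·50.0000]/1.2 = 41.6667. B = V − Δ·S = 41.6667.
(3,2): S=210.0067. Δ = (V_up−V_dn)/(S_up−S_dn) = (0.0000−50.0000)/(283.5090−144.9046) = -0.3607. V = [p*·0.0000 + (1−p*)·50.0000]/1.2 = 9.4697. B = V − Δ·S = 85.2273.
(3,3): S=410.8826. Δ = (V_up−V_dn)/(S_up−S_dn) = (0.0000−0.0000)/(554.6915−283.5090) = 0.0000. V = [p*·0.0000 + (1−p*)·0.0000]/1.2 = 0.0000. B = V − Δ·S = 0.0000.
(2,0): S=79.5087. Δ = (V_up−V_dn)/(S_up−S_dn) = (41.6667−41.6667)/(107.3367−54.8610) = 0.0000. V = [p*·41.6667 + (1−p*)·41.6667]/1.2 = 34.7222. B = V − Δ·S = 34.7222.
(2,1): S=155.5605. Δ = (V_up−V_dn)/(S_up−S_dn) = (9.4697−41.6667)/(210.0067−107.3367) = -0.3136. V = [p*·9.4697 + (1−p*)·41.6667]/1.2 = 13.9893. B = V − Δ·S = 62.7726.
(2,2): S=304.3575. Δ = (V_up−V_dn)/(S_up−S_dn) = (0.0000−9.4697)/(410.8826−210.0067) = -0.0471. V = [p*·0.0000 + (1−p*)·9.4697]/1.2 = 1.7935. B = V − Δ·S = 16.1415.
(1,0): S=115.2300. Δ = (V_up−V_dn)/(S_up−S_dn) = (13.9893−34.7222)/(155.5605−79.5087) = -0.2726. V = [p*·13.9893 + (1−p*)·34.7222]/1.2 = 15.5845. B = V − Δ·S = 46.9979.
(1,1): S=225.4500. Δ = (V_up−V_dn)/(S_up−S_dn) = (1.7935−13.9893)/(304.3575−155.5605) = -0.0820. V = [p*·1.7935 + (1−p*)·13.9893]/1.2 = 3.8044. B = V − Δ·S = 22.2829.
(0,0): S=167.0000. Δ = (V_up−V_dn)/(S_up−S_dn) = (3.8044−15.5845)/(225.4500−115.2300) = -0.1069. V = [p*·3.8044 + (1−p*)·15.5845]/1.2 = 5.4014. B = V − Δ·S = 23.2500.
Each (Δ,B) replicates both successor values, so the strategy is self-financing and V0 is arbitrage-free.

(0,0): Delta=-0.1069 Bond=23.2500
(1,0): Delta=-0.2726 Bond=46.9979
(1,1): Delta=-0.0820 Bond=22.2829
(2,0): Delta=0.0000 Bond=34.7222
(2,1): Delta=-0.3136 Bond=62.7726
(2,2): Delta=-0.0471 Bond=16.1415
(3,0): Delta=0.0000 Bond=41.6667
(3,1): Delta=0.0000 Bond=41.6667
(3,2): Delta=-0.3607 Bond=85.2273
(3,3): Delta=0.0000 Bond=0.0000
V0=5.4014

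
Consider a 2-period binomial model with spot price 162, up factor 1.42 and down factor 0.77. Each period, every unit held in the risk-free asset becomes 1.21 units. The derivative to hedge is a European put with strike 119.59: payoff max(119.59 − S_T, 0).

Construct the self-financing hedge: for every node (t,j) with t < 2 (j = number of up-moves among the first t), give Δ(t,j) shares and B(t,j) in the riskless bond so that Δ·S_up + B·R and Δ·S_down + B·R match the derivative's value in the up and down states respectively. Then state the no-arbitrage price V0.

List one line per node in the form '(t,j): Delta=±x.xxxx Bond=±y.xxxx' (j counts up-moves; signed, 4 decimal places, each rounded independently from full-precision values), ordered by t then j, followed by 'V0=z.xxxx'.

Under the risk-neutral measure, an up-move has probability p* = (R−d)/(u−d) = 0.6769 and values discount at R = 1.21.
Payoff layer (t=2): V(2,0)=23.5402, V(2,1)=0.0000, V(2,2)=0.0000
(1,0): S=124.7400. Δ = (V_up−V_dn)/(S_up−S_dn) = (0.0000−23.5402)/(177.1308−96.0498) = -0.2903. V = [p*·0.0000 + (1−p*)·23.5402]/1.21 = 6.2854. B = V − Δ·S = 42.5011.
(1,1): S=230.0400. Δ = (V_up−V_dn)/(S_up−S_dn) = (0.0000−0.0000)/(326.6568−177.1308) = 0.0000. V = [p*·0.0000 + (1−p*)·0.0000]/1.21 = 0.0000. B = V − Δ·S = 0.0000.
(0,0): S=162.0000. Δ = (V_up−V_dn)/(S_up−S_dn) = (0.0000−6.2854)/(230.0400−124.7400) = -0.0597. V = [p*·0.0000 + (1−p*)·6.2854]/1.21 = 1.6782. B = V − Δ·S = 11.3480.
Each (Δ,B) replicates both successor values, so the strategy is self-financing and V0 is arbitrage-free.

(0,0): Delta=-0.0597 Bond=11.3480
(1,0): Delta=-0.2903 Bond=42.5011
(1,1): Delta=0.0000 Bond=0.0000
V0=1.6782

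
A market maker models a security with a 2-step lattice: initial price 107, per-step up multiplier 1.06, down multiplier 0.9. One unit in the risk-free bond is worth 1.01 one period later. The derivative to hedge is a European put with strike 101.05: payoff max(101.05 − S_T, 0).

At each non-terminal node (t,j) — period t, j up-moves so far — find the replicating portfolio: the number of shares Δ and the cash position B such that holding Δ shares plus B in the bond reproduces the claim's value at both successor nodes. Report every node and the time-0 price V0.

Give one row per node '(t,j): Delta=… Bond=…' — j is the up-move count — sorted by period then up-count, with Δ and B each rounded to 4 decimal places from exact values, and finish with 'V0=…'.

(0,0): Delta=-0.2599 Bond=29.1845
(1,0): Delta=-0.9333 Bond=94.3243
(1,1): Delta=0.0000 Bond=0.0000
V0=1.3766

Risk-neutral probability p* = (R−d)/(u−d) = (1.01−0.9)/(1.06−0.9) = 0.6875.
Terminal payoffs: V(2,0)=14.3800, V(2,1)=0.0000, V(2,2)=0.0000
(1,0): S=96.3000. Δ = (V_up−V_dn)/(S_up−S_dn) = (0.0000−14.3800)/(102.0780−86.6700) = -0.9333. V = [p*·0.0000 + (1−p*)·14.3800]/1.01 = 4.4493. B = V − Δ·S = 94.3243.
(1,1): S=113.4200. Δ = (V_up−V_dn)/(S_up−S_dn) = (0.0000−0.0000)/(120.2252−102.0780) = 0.0000. V = [p*·0.0000 + (1−p*)·0.0000]/1.01 = 0.0000. B = V − Δ·S = 0.0000.
(0,0): S=107.0000. Δ = (V_up−V_dn)/(S_up−S_dn) = (0.0000−4.4493)/(113.4200−96.3000) = -0.2599. V = [p*·0.0000 + (1−p*)·4.4493]/1.01 = 1.3766. B = V − Δ·S = 29.1845.
The time-0 hedge costs 1.3766, which is the no-arbitrage price.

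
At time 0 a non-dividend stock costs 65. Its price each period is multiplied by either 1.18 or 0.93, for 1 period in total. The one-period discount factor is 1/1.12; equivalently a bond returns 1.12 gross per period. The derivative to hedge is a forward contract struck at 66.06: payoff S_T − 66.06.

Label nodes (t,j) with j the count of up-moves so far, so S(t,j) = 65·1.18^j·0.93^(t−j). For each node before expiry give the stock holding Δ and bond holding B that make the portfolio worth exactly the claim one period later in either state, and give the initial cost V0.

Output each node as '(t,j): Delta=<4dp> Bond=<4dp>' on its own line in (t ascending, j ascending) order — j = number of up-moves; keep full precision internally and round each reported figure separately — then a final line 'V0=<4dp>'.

(0,0): Delta=1.0000 Bond=-58.9821
V0=6.0179

Risk-neutral probability p* = (R−d)/(u−d) = (1.12−0.93)/(1.18−0.93) = 0.7600.
Terminal payoffs: V(1,0)=-5.6100, V(1,1)=10.6400
  t=0,j=0: stock 65.0000 → up 76.7000 (V=10.6400), down 60.4500 (V=-5.6100). Price 6.0179; hedge Δ=1.0000, bond B=-58.9821.
Root portfolio cost Δ·65+B reproduces V0=6.0179.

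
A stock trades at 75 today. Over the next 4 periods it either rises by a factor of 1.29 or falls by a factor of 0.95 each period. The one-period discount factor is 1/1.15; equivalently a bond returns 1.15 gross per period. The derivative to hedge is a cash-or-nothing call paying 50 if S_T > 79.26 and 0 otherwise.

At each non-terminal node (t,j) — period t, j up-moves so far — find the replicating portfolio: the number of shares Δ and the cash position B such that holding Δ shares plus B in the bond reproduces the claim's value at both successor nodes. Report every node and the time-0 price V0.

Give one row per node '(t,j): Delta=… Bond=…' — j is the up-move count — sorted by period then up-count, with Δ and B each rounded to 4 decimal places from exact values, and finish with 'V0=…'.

(0,0): Delta=0.0900 Bond=21.0152
(1,0): Delta=0.2646 Bond=11.7270
(1,1): Delta=0.0000 Bond=32.8758
(2,0): Delta=0.7779 Bond=-21.2584
(2,1): Delta=0.0000 Bond=37.8072
(2,2): Delta=0.0000 Bond=37.8072
(3,0): Delta=2.2870 Bond=-121.4834
(3,1): Delta=0.0000 Bond=43.4783
(3,2): Delta=0.0000 Bond=43.4783
(3,3): Delta=0.0000 Bond=43.4783
V0=27.7658

Under the risk-neutral measure, an up-move has probability p* = (R−d)/(u−d) = 0.5882 and values discount at R = 1.15.
Payoff layer (t=4): V(4,0)=0.0000, V(4,1)=50.0000, V(4,2)=50.0000, V(4,3)=50.0000, V(4,4)=50.0000
(3,0): S=64.3031. Δ = (V_up−V_dn)/(S_up−S_dn) = (50.0000−0.0000)/(82.9510−61.0880) = 2.2870. V = [p*·50.0000 + (1−p*)·0.0000]/1.15 = 25.5754. B = V − Δ·S = -121.4834.
(3,1): S=87.3169. Δ = (V_up−V_dn)/(S_up−S_dn) = (50.0000−50.0000)/(112.6388−82.9510) = 0.0000. V = [p*·50.0000 + (1−p*)·50.0000]/1.15 = 43.4783. B = V − Δ·S = 43.4783.
(3,2): S=118.5671. Δ = (V_up−V_dn)/(S_up−S_dn) = (50.0000−50.0000)/(152.9516−112.6388) = 0.0000. V = [p*·50.0000 + (1−p*)·50.0000]/1.15 = 43.4783. B = V − Δ·S = 43.4783.
(3,3): S=161.0017. Δ = (V_up−V_dn)/(S_up−S_dn) = (50.0000−50.0000)/(207.6922−152.9516) = 0.0000. V = [p*·50.0000 + (1−p*)·50.0000]/1.15 = 43.4783. B = V − Δ·S = 43.4783.
(2,0): S=67.6875. Δ = (V_up−V_dn)/(S_up−S_dn) = (43.4783−25.5754)/(87.3169−64.3031) = 0.7779. V = [p*·43.4783 + (1−p*)·25.5754]/1.15 = 31.3970. B = V − Δ·S = -21.2584.
(2,1): S=91.9125. Δ = (V_up−V_dn)/(S_up−S_dn) = (43.4783−43.4783)/(118.5671−87.3169) = 0.0000. V = [p*·43.4783 + (1−p*)·43.4783]/1.15 = 37.8072. B = V − Δ·S = 37.8072.
(2,2): S=124.8075. Δ = (V_up−V_dn)/(S_up−S_dn) = (43.4783−43.4783)/(161.0017−118.5671) = 0.0000. V = [p*·43.4783 + (1−p*)·43.4783]/1.15 = 37.8072. B = V − Δ·S = 37.8072.
(1,0): S=71.2500. Δ = (V_up−V_dn)/(S_up−S_dn) = (37.8072−31.3970)/(91.9125−67.6875) = 0.2646. V = [p*·37.8072 + (1−p*)·31.3970]/1.15 = 30.5806. B = V − Δ·S = 11.7270.
(1,1): S=96.7500. Δ = (V_up−V_dn)/(S_up−S_dn) = (37.8072−37.8072)/(124.8075−91.9125) = 0.0000. V = [p*·37.8072 + (1−p*)·37.8072]/1.15 = 32.8758. B = V − Δ·S = 32.8758.
(0,0): S=75.0000. Δ = (V_up−V_dn)/(S_up−S_dn) = (32.8758−30.5806)/(96.7500−71.2500) = 0.0900. V = [p*·32.8758 + (1−p*)·30.5806]/1.15 = 27.7658. B = V − Δ·S = 21.0152.
Self-financing check: at every node Δ·S+B equals the discounted successor values.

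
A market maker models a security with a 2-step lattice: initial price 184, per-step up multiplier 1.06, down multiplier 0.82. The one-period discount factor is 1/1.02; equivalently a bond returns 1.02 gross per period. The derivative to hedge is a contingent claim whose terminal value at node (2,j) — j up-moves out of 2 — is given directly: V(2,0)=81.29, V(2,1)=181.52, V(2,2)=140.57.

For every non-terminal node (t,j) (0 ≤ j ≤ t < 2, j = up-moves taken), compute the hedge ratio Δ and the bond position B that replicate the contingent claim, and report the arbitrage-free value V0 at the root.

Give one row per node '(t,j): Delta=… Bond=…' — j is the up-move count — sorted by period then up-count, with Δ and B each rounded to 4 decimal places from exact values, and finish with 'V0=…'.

(0,0): Delta=-0.3867 Bond=215.6222
(1,0): Delta=2.7679 Bond=-256.0417
(1,1): Delta=-0.8748 Bond=315.1299
V0=144.4621

No-arbitrage ⇒ martingale measure with p* = (R−d)/(u−d) = 0.8333.
Terminal payoffs: V(2,0)=81.2900, V(2,1)=181.5200, V(2,2)=140.5700
  t=1,j=0: stock 150.8800 → up 159.9328 (V=181.5200), down 123.7216 (V=81.2900). Price 161.5833; hedge Δ=2.7679, bond B=-256.0417.
  t=1,j=1: stock 195.0400 → up 206.7424 (V=140.5700), down 159.9328 (V=181.5200). Price 144.5049; hedge Δ=-0.8748, bond B=315.1299.
  t=0,j=0: stock 184.0000 → up 195.0400 (V=144.5049), down 150.8800 (V=161.5833). Price 144.4621; hedge Δ=-0.3867, bond B=215.6222.
Each (Δ,B) replicates both successor values, so the strategy is self-financing and V0 is arbitrage-free.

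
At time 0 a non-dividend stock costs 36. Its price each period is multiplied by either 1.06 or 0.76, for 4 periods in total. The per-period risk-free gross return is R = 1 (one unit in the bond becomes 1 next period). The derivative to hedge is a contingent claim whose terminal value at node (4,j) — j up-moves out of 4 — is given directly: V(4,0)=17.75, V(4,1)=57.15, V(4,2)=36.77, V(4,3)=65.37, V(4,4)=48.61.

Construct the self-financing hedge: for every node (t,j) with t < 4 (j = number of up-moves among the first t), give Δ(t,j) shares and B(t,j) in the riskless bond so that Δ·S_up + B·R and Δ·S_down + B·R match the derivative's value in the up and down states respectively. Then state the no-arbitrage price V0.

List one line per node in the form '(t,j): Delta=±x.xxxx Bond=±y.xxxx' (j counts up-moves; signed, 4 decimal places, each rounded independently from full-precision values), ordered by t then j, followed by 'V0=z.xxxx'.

Under the risk-neutral measure, an up-move has probability p* = (R−d)/(u−d) = 0.8000 and values discount at R = 1.
Terminal payoffs: V(4,0)=17.7500, V(4,1)=57.1500, V(4,2)=36.7700, V(4,3)=65.3700, V(4,4)=48.6100
  t=3,j=0: stock 15.8031 → up 16.7513 (V=57.1500), down 12.0104 (V=17.7500). Price 49.2700; hedge Δ=8.3106, bond B=-82.0633.
  t=3,j=1: stock 22.0412 → up 23.3637 (V=36.7700), down 16.7513 (V=57.1500). Price 40.8460; hedge Δ=-3.0821, bond B=108.7793.
  t=3,j=2: stock 30.7417 → up 32.5862 (V=65.3700), down 23.3637 (V=36.7700). Price 59.6500; hedge Δ=3.1011, bond B=-35.6833.
  t=3,j=3: stock 42.8766 → up 45.4492 (V=48.6100), down 32.5862 (V=65.3700). Price 51.9620; hedge Δ=-1.3030, bond B=107.8287.
  t=2,j=0: stock 20.7936 → up 22.0412 (V=40.8460), down 15.8031 (V=49.2700). Price 42.5308; hedge Δ=-1.3504, bond B=70.6108.
  t=2,j=1: stock 29.0016 → up 30.7417 (V=59.6500), down 22.0412 (V=40.8460). Price 55.8892; hedge Δ=2.1613, bond B=-6.7908.
  t=2,j=2: stock 40.4496 → up 42.8766 (V=51.9620), down 30.7417 (V=59.6500). Price 53.4996; hedge Δ=-0.6335, bond B=79.1263.
  t=1,j=0: stock 27.3600 → up 29.0016 (V=55.8892), down 20.7936 (V=42.5308). Price 53.2175; hedge Δ=1.6275, bond B=8.6895.
  t=1,j=1: stock 38.1600 → up 40.4496 (V=53.4996), down 29.0016 (V=55.8892). Price 53.9775; hedge Δ=-0.2087, bond B=61.9429.
  t=0,j=0: stock 36.0000 → up 38.1600 (V=53.9775), down 27.3600 (V=53.2175). Price 53.8255; hedge Δ=0.0704, bond B=51.2922.
Self-financing check: at every node Δ·S+B equals the discounted successor values.

(0,0): Delta=0.0704 Bond=51.2922
(1,0): Delta=1.6275 Bond=8.6895
(1,1): Delta=-0.2087 Bond=61.9429
(2,0): Delta=-1.3504 Bond=70.6108
(2,1): Delta=2.1613 Bond=-6.7908
(2,2): Delta=-0.6335 Bond=79.1263
(3,0): Delta=8.3106 Bond=-82.0633
(3,1): Delta=-3.0821 Bond=108.7793
(3,2): Delta=3.1011 Bond=-35.6833
(3,3): Delta=-1.3030 Bond=107.8287
V0=53.8255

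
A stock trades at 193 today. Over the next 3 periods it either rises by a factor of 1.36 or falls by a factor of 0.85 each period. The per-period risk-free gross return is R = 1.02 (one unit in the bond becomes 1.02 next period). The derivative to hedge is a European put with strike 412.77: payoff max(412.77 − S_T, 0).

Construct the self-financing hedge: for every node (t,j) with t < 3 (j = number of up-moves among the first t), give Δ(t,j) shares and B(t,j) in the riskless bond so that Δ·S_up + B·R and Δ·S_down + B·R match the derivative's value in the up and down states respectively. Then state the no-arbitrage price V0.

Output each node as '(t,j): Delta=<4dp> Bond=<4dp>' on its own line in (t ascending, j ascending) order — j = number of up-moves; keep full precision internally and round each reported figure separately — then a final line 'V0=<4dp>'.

(0,0): Delta=-0.9211 Bond=376.2737
(1,0): Delta=-1.0000 Bond=396.7416
(1,1): Delta=-0.8225 Bond=357.9142
(2,0): Delta=-1.0000 Bond=404.6765
(2,1): Delta=-1.0000 Bond=404.6765
(2,2): Delta=-0.6006 Bond=285.8644
V0=198.5001

Under the risk-neutral measure, an up-move has probability p* = (R−d)/(u−d) = 0.3333 and values discount at R = 1.02.
Terminal payoffs: V(3,0)=294.2439, V(3,1)=223.1282, V(3,2)=109.3431, V(3,3)=0.0000
  t=2,j=0: stock 139.4425 → up 189.6418 (V=223.1282), down 118.5261 (V=294.2439). Price 265.2340; hedge Δ=-1.0000, bond B=404.6765.
  t=2,j=1: stock 223.1080 → up 303.4269 (V=109.3431), down 189.6418 (V=223.1282). Price 181.5685; hedge Δ=-1.0000, bond B=404.6765.
  t=2,j=2: stock 356.9728 → up 485.4830 (V=0.0000), down 303.4269 (V=109.3431). Price 71.4661; hedge Δ=-0.6006, bond B=285.8644.
  t=1,j=0: stock 164.0500 → up 223.1080 (V=181.5685), down 139.4425 (V=265.2340). Price 232.6916; hedge Δ=-1.0000, bond B=396.7416.
  t=1,j=1: stock 262.4800 → up 356.9728 (V=71.4661), down 223.1080 (V=181.5685). Price 142.0271; hedge Δ=-0.8225, bond B=357.9142.
  t=0,j=0: stock 193.0000 → up 262.4800 (V=142.0271), down 164.0500 (V=232.6916). Price 198.5001; hedge Δ=-0.9211, bond B=376.2737.
The time-0 hedge costs 198.5001, which is the no-arbitrage price.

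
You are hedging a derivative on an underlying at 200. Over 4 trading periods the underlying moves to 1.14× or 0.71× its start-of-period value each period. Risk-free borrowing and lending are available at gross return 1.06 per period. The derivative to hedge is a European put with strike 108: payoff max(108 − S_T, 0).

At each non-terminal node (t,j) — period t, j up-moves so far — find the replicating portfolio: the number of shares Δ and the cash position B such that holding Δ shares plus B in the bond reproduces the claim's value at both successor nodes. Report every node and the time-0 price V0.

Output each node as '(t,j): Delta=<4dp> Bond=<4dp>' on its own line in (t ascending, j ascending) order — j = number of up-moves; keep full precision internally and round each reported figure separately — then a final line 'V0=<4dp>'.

(0,0): Delta=-0.0237 Bond=5.2360
(1,0): Delta=-0.1321 Bond=20.9343
(1,1): Delta=-0.0083 Bond=2.0338
(2,0): Delta=-0.5922 Bond=68.5780
(2,1): Delta=-0.0666 Bond=11.5875
(2,2): Delta=0.0000 Bond=0.0000
(3,0): Delta=-1.0000 Bond=101.8868
(3,1): Delta=-0.5341 Bond=66.0197
(3,2): Delta=0.0000 Bond=0.0000
(3,3): Delta=0.0000 Bond=0.0000
V0=0.4926

Under the risk-neutral measure, an up-move has probability p* = (R−d)/(u−d) = 0.8140 and values discount at R = 1.06.
Terminal payoffs: V(4,0)=57.1766, V(4,1)=26.3963, V(4,2)=0.0000, V(4,3)=0.0000, V(4,4)=0.0000
  t=3,j=0: stock 71.5822 → up 81.6037 (V=26.3963), down 50.8234 (V=57.1766). Price 30.3046; hedge Δ=-1.0000, bond B=101.8868.
  t=3,j=1: stock 114.9348 → up 131.0257 (V=0.0000), down 81.6037 (V=26.3963). Price 4.6330; hedge Δ=-0.5341, bond B=66.0197.
  t=3,j=2: stock 184.5432 → up 210.3792 (V=0.0000), down 131.0257 (V=0.0000). Price 0.0000; hedge Δ=0.0000, bond B=0.0000.
  t=3,j=3: stock 296.3088 → up 337.7920 (V=0.0000), down 210.3792 (V=0.0000). Price 0.0000; hedge Δ=0.0000, bond B=0.0000.
  t=2,j=0: stock 100.8200 → up 114.9348 (V=4.6330), down 71.5822 (V=30.3046). Price 8.8765; hedge Δ=-0.5922, bond B=68.5780.
  t=2,j=1: stock 161.8800 → up 184.5432 (V=0.0000), down 114.9348 (V=4.6330). Price 0.8132; hedge Δ=-0.0666, bond B=11.5875.
  t=2,j=2: stock 259.9200 → up 296.3088 (V=0.0000), down 184.5432 (V=0.0000). Price 0.0000; hedge Δ=0.0000, bond B=0.0000.
  t=1,j=0: stock 142.0000 → up 161.8800 (V=0.8132), down 100.8200 (V=8.8765). Price 2.1824; hedge Δ=-0.1321, bond B=20.9343.
  t=1,j=1: stock 228.0000 → up 259.9200 (V=0.0000), down 161.8800 (V=0.8132). Price 0.1427; hedge Δ=-0.0083, bond B=2.0338.
  t=0,j=0: stock 200.0000 → up 228.0000 (V=0.1427), down 142.0000 (V=2.1824). Price 0.4926; hedge Δ=-0.0237, bond B=5.2360.
Each (Δ,B) replicates both successor values, so the strategy is self-financing and V0 is arbitrage-free.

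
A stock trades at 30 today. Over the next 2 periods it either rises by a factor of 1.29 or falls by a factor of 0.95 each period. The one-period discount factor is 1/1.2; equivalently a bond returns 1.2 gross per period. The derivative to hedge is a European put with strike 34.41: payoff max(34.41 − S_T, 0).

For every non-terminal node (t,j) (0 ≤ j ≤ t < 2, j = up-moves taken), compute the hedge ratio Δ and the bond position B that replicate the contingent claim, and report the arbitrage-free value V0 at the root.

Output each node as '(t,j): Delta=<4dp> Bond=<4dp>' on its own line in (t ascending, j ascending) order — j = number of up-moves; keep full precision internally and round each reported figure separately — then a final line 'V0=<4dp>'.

(0,0): Delta=-0.1586 Bond=5.1158
(1,0): Delta=-0.7570 Bond=23.1915
(1,1): Delta=0.0000 Bond=0.0000
V0=0.3569

No-arbitrage ⇒ martingale measure with p* = (R−d)/(u−d) = 0.7353.
Terminal values V(2,·): V(2,0)=7.3350, V(2,1)=0.0000, V(2,2)=0.0000
(1,0): S=28.5000. Δ = (V_up−V_dn)/(S_up−S_dn) = (0.0000−7.3350)/(36.7650−27.0750) = -0.7570. V = [p*·0.0000 + (1−p*)·7.3350]/1.2 = 1.6180. B = V − Δ·S = 23.1915.
(1,1): S=38.7000. Δ = (V_up−V_dn)/(S_up−S_dn) = (0.0000−0.0000)/(49.9230−36.7650) = 0.0000. V = [p*·0.0000 + (1−p*)·0.0000]/1.2 = 0.0000. B = V − Δ·S = 0.0000.
(0,0): S=30.0000. Δ = (V_up−V_dn)/(S_up−S_dn) = (0.0000−1.6180)/(38.7000−28.5000) = -0.1586. V = [p*·0.0000 + (1−p*)·1.6180]/1.2 = 0.3569. B = V − Δ·S = 5.1158.
The time-0 hedge costs 0.3569, which is the no-arbitrage price.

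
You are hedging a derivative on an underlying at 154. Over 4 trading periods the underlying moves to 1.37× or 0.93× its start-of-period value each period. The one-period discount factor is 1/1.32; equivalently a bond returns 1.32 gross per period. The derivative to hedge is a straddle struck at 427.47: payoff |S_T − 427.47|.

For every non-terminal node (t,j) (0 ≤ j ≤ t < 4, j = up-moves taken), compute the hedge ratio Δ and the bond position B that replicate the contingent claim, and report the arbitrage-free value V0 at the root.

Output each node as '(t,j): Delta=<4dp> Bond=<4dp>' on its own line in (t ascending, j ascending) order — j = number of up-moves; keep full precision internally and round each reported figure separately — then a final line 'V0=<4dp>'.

(0,0): Delta=0.0280 Bond=29.2633
(1,0): Delta=-1.0000 Bond=185.8591
(1,1): Delta=0.1175 Bond=19.7518
(2,0): Delta=-1.0000 Bond=245.3340
(2,1): Delta=-1.0000 Bond=245.3340
(2,2): Delta=0.2147 Bond=-2.0381
(3,0): Delta=-1.0000 Bond=323.8409
(3,1): Delta=-1.0000 Bond=323.8409
(3,2): Delta=-1.0000 Bond=323.8409
(3,3): Delta=0.3204 Bond=-44.5533
V0=33.5768

The replicating-portfolio and risk-neutral prices coincide; use p* = (1.32−0.93)/(1.37−0.93) = 0.8864 for the latter.
At expiry t=4: V(4,0)=312.2700, V(4,1)=257.7668, V(4,2)=177.4771, V(4,3)=59.2008, V(4,4)=115.0341
  t=3,j=0: stock 123.8710 → up 169.7032 (V=257.7668), down 115.2000 (V=312.2700). Price 199.9699; hedge Δ=-1.0000, bond B=323.8409.
  t=3,j=1: stock 182.4766 → up 249.9929 (V=177.4771), down 169.7032 (V=257.7668). Price 141.3643; hedge Δ=-1.0000, bond B=323.8409.
  t=3,j=2: stock 268.8096 → up 368.2692 (V=59.2008), down 249.9929 (V=177.4771). Price 55.0313; hedge Δ=-1.0000, bond B=323.8409.
  t=3,j=3: stock 395.9884 → up 542.5041 (V=115.0341), down 368.2692 (V=59.2008). Price 82.3404; hedge Δ=0.3204, bond B=-44.5533.
  t=2,j=0: stock 133.1946 → up 182.4766 (V=141.3643), down 123.8710 (V=199.9699). Price 112.1394; hedge Δ=-1.0000, bond B=245.3340.
  t=2,j=1: stock 196.2114 → up 268.8096 (V=55.0313), down 182.4766 (V=141.3643). Price 49.1226; hedge Δ=-1.0000, bond B=245.3340.
  t=2,j=2: stock 289.0426 → up 395.9884 (V=82.3404), down 268.8096 (V=55.0313). Price 60.0281; hedge Δ=0.2147, bond B=-2.0381.
  t=1,j=0: stock 143.2200 → up 196.2114 (V=49.1226), down 133.1946 (V=112.1394). Price 42.6391; hedge Δ=-1.0000, bond B=185.8591.
  t=1,j=1: stock 210.9800 → up 289.0426 (V=60.0281), down 196.2114 (V=49.1226). Price 44.5370; hedge Δ=0.1175, bond B=19.7518.
  t=0,j=0: stock 154.0000 → up 210.9800 (V=44.5370), down 143.2200 (V=42.6391). Price 33.5768; hedge Δ=0.0280, bond B=29.2633.
The time-0 hedge costs 33.5768, which is the no-arbitrage price.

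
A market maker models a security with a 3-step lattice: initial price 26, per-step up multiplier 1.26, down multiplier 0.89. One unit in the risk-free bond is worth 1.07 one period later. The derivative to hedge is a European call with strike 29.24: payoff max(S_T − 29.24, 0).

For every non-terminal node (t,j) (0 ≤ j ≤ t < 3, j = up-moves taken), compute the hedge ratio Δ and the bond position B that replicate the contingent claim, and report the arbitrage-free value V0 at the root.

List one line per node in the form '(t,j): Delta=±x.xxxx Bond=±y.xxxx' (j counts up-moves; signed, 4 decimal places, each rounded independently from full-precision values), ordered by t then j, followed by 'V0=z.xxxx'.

(0,0): Delta=0.6683 Bond=-13.0039
(1,0): Delta=0.3981 Bond=-7.6627
(1,1): Delta=0.8697 Bond=-20.5130
(2,0): Delta=0.0000 Bond=0.0000
(2,1): Delta=0.6950 Bond=-16.8537
(2,2): Delta=1.0000 Bond=-27.3271
V0=4.3713

Since d<R<u, set p* = (R−d)/(u−d) = 0.4865; price each node as the discounted p*-expectation of its children.
Terminal payoffs: V(3,0)=0.0000, V(3,1)=0.0000, V(3,2)=7.4971, V(3,3)=22.7698
Node (2,0) S=20.5946: V=(p*·0.0000+(1−p*)·0.0000)/1.07=0.0000; Δ=(0.0000−0.0000)/(25.9492−18.3292)=0.0000; B=V−Δ·S=0.0000
Node (2,1) S=29.1564: V=(p*·7.4971+(1−p*)·0.0000)/1.07=3.4086; Δ=(7.4971−0.0000)/(36.7371−25.9492)=0.6950; B=V−Δ·S=-16.8537
Node (2,2) S=41.2776: V=(p*·22.7698+(1−p*)·7.4971)/1.07=13.9505; Δ=(22.7698−7.4971)/(52.0098−36.7371)=1.0000; B=V−Δ·S=-27.3271
Node (1,0) S=23.1400: V=(p*·3.4086+(1−p*)·0.0000)/1.07=1.5498; Δ=(3.4086−0.0000)/(29.1564−20.5946)=0.3981; B=V−Δ·S=-7.6627
Node (1,1) S=32.7600: V=(p*·13.9505+(1−p*)·3.4086)/1.07=7.9786; Δ=(13.9505−3.4086)/(41.2776−29.1564)=0.8697; B=V−Δ·S=-20.5130
Node (0,0) S=26.0000: V=(p*·7.9786+(1−p*)·1.5498)/1.07=4.3713; Δ=(7.9786−1.5498)/(32.7600−23.1400)=0.6683; B=V−Δ·S=-13.0039
The time-0 hedge costs 4.3713, which is the no-arbitrage price.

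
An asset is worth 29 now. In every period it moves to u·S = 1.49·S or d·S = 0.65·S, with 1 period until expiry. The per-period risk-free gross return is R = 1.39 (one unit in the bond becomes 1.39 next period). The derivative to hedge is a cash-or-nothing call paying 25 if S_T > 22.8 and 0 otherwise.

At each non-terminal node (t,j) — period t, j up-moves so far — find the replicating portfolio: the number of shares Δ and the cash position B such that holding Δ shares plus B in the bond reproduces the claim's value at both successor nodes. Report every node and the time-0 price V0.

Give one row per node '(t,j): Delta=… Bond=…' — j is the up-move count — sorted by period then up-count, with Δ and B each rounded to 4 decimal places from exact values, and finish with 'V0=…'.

Since d<R<u, set p* = (R−d)/(u−d) = 0.8810; price each node as the discounted p*-expectation of its children.
Payoff layer (t=1): V(1,0)=0.0000, V(1,1)=25.0000
  t=0,j=0: stock 29.0000 → up 43.2100 (V=25.0000), down 18.8500 (V=0.0000). Price 15.8445; hedge Δ=1.0263, bond B=-13.9174.
Check: Δ(0,0)·S0 + B(0,0) = 15.8445 = V0.

(0,0): Delta=1.0263 Bond=-13.9174
V0=15.8445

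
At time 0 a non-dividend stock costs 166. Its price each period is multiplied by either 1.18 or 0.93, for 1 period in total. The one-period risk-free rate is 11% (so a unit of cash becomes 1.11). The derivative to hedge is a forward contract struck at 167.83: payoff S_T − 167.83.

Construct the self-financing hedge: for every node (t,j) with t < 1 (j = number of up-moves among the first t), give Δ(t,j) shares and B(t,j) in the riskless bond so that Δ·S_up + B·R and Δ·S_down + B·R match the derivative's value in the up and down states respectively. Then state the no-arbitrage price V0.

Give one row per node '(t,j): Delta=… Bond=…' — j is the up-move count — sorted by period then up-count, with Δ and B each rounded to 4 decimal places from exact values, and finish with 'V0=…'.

No-arbitrage ⇒ martingale measure with p* = (R−d)/(u−d) = 0.7200.
Terminal values V(1,·): V(1,0)=-13.4500, V(1,1)=28.0500
  t=0,j=0: stock 166.0000 → up 195.8800 (V=28.0500), down 154.3800 (V=-13.4500). Price 14.8018; hedge Δ=1.0000, bond B=-151.1982.
Self-financing check: at every node Δ·S+B equals the discounted successor values.

(0,0): Delta=1.0000 Bond=-151.1982
V0=14.8018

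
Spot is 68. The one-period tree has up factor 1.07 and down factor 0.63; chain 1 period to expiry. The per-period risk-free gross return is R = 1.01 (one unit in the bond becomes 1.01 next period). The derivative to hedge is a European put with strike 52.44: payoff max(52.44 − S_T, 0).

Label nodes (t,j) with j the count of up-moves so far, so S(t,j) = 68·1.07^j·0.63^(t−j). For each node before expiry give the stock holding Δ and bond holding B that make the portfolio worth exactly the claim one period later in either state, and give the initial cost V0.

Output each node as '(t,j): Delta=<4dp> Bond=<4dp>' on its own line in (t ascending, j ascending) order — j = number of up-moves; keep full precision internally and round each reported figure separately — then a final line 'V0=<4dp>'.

Under the risk-neutral measure, an up-move has probability p* = (R−d)/(u−d) = 0.8636 and values discount at R = 1.01.
At expiry t=1: V(1,0)=9.6000, V(1,1)=0.0000
Node (0,0) S=68.0000: V=(p*·0.0000+(1−p*)·9.6000)/1.01=1.2961; Δ=(0.0000−9.6000)/(72.7600−42.8400)=-0.3209; B=V−Δ·S=23.1143
Root portfolio cost Δ·68+B reproduces V0=1.2961.

(0,0): Delta=-0.3209 Bond=23.1143
V0=1.2961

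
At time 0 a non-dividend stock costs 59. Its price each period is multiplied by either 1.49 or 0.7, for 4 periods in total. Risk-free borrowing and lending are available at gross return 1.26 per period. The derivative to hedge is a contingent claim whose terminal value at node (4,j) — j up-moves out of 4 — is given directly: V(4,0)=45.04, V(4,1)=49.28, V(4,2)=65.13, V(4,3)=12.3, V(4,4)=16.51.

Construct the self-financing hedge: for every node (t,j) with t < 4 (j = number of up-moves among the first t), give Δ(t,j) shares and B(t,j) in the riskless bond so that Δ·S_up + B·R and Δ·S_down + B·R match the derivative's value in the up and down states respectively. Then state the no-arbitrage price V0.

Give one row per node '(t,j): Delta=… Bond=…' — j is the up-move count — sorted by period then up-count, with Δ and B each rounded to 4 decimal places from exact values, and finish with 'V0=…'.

(0,0): Delta=-0.2008 Bond=23.6270
(1,0): Delta=-0.3793 Bond=37.1388
(1,1): Delta=-0.1664 Bond=26.7435
(2,0): Delta=0.4333 Bond=23.3033
(2,1): Delta=-0.5360 Bond=56.4433
(2,2): Delta=-0.0951 Bond=24.3545
(3,0): Delta=0.2652 Bond=32.7643
(3,1): Delta=0.4658 Bond=27.9648
(3,2): Delta=-0.7293 Bond=88.8424
(3,3): Delta=0.0273 Bond=6.8013
V0=11.7781

Risk-neutral probability p* = (R−d)/(u−d) = (1.26−0.7)/(1.49−0.7) = 0.7089.
At expiry t=4: V(4,0)=45.0400, V(4,1)=49.2800, V(4,2)=65.1300, V(4,3)=12.3000, V(4,4)=16.5100
Node (3,0) S=20.2370: V=(p*·49.2800+(1−p*)·45.0400)/1.26=38.1314; Δ=(49.2800−45.0400)/(30.1531−14.1659)=0.2652; B=V−Δ·S=32.7643
Node (3,1) S=43.0759: V=(p*·65.1300+(1−p*)·49.2800)/1.26=48.0281; Δ=(65.1300−49.2800)/(64.1831−30.1531)=0.4658; B=V−Δ·S=27.9648
Node (3,2) S=91.6901: V=(p*·12.3000+(1−p*)·65.1300)/1.26=21.9690; Δ=(12.3000−65.1300)/(136.6183−64.1831)=-0.7293; B=V−Δ·S=88.8424
Node (3,3) S=195.1690: V=(p*·16.5100+(1−p*)·12.3000)/1.26=12.1304; Δ=(16.5100−12.3000)/(290.8018−136.6183)=0.0273; B=V−Δ·S=6.8013
Node (2,0) S=28.9100: V=(p*·48.0281+(1−p*)·38.1314)/1.26=35.8308; Δ=(48.0281−38.1314)/(43.0759−20.2370)=0.4333; B=V−Δ·S=23.3033
Node (2,1) S=61.5370: V=(p*·21.9690+(1−p*)·48.0281)/1.26=23.4570; Δ=(21.9690−48.0281)/(91.6901−43.0759)=-0.5360; B=V−Δ·S=56.4433
Node (2,2) S=130.9859: V=(p*·12.1304+(1−p*)·21.9690)/1.26=11.9006; Δ=(12.1304−21.9690)/(195.1690−91.6901)=-0.0951; B=V−Δ·S=24.3545
Node (1,0) S=41.3000: V=(p*·23.4570+(1−p*)·35.8308)/1.26=21.4758; Δ=(23.4570−35.8308)/(61.5370−28.9100)=-0.3793; B=V−Δ·S=37.1388
Node (1,1) S=87.9100: V=(p*·11.9006+(1−p*)·23.4570)/1.26=12.1152; Δ=(11.9006−23.4570)/(130.9859−61.5370)=-0.1664; B=V−Δ·S=26.7435
Node (0,0) S=59.0000: V=(p*·12.1152+(1−p*)·21.4758)/1.26=11.7781; Δ=(12.1152−21.4758)/(87.9100−41.3000)=-0.2008; B=V−Δ·S=23.6270
Each (Δ,B) replicates both successor values, so the strategy is self-financing and V0 is arbitrage-free.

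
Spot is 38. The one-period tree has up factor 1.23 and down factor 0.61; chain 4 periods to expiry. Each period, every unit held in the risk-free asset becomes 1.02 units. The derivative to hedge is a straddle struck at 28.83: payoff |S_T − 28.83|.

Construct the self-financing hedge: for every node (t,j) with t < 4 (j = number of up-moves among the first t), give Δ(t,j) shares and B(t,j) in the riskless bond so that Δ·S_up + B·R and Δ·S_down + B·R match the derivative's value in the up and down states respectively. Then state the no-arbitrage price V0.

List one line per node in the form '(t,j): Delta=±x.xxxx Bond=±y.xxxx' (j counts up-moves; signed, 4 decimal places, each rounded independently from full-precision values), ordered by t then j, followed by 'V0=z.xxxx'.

(0,0): Delta=0.5227 Bond=-0.3255
(1,0): Delta=-0.1633 Bond=15.5677
(1,1): Delta=0.6969 Bond=-8.4758
(2,0): Delta=-1.0000 Bond=27.7105
(2,1): Delta=0.0493 Bond=9.8191
(2,2): Delta=0.8614 Bond=-18.1028
(3,0): Delta=-1.0000 Bond=28.2647
(3,1): Delta=-1.0000 Bond=28.2647
(3,2): Delta=0.3158 Bond=0.6683
(3,3): Delta=1.0000 Bond=-28.2647
V0=19.5360

No-arbitrage ⇒ martingale measure with p* = (R−d)/(u−d) = 0.6613.
Terminal values V(4,·): V(4,0)=23.5686, V(4,1)=18.2209, V(4,2)=7.4379, V(4,3)=14.3049, V(4,4)=58.1469
(3,0): S=8.6253. Δ = (V_up−V_dn)/(S_up−S_dn) = (18.2209−23.5686)/(10.6091−5.2614) = -1.0000. V = [p*·18.2209 + (1−p*)·23.5686]/1.02 = 19.6394. B = V − Δ·S = 28.2647.
(3,1): S=17.3920. Δ = (V_up−V_dn)/(S_up−S_dn) = (7.4379−18.2209)/(21.3921−10.6091) = -1.0000. V = [p*·7.4379 + (1−p*)·18.2209]/1.02 = 10.8728. B = V − Δ·S = 28.2647.
(3,2): S=35.0690. Δ = (V_up−V_dn)/(S_up−S_dn) = (14.3049−7.4379)/(43.1349−21.3921) = 0.3158. V = [p*·14.3049 + (1−p*)·7.4379]/1.02 = 11.7441. B = V − Δ·S = 0.6683.
(3,3): S=70.7129. Δ = (V_up−V_dn)/(S_up−S_dn) = (58.1469−14.3049)/(86.9769−43.1349) = 1.0000. V = [p*·58.1469 + (1−p*)·14.3049]/1.02 = 42.4482. B = V − Δ·S = -28.2647.
(2,0): S=14.1398. Δ = (V_up−V_dn)/(S_up−S_dn) = (10.8728−19.6394)/(17.3920−8.6253) = -1.0000. V = [p*·10.8728 + (1−p*)·19.6394]/1.02 = 13.5707. B = V − Δ·S = 27.7105.
(2,1): S=28.5114. Δ = (V_up−V_dn)/(S_up−S_dn) = (11.7441−10.8728)/(35.0690−17.3920) = 0.0493. V = [p*·11.7441 + (1−p*)·10.8728]/1.02 = 11.2245. B = V − Δ·S = 9.8191.
(2,2): S=57.4902. Δ = (V_up−V_dn)/(S_up−S_dn) = (42.4482−11.7441)/(70.7129−35.0690) = 0.8614. V = [p*·42.4482 + (1−p*)·11.7441]/1.02 = 31.4200. B = V − Δ·S = -18.1028.
(1,0): S=23.1800. Δ = (V_up−V_dn)/(S_up−S_dn) = (11.2245−13.5707)/(28.5114−14.1398) = -0.1633. V = [p*·11.2245 + (1−p*)·13.5707]/1.02 = 11.7835. B = V − Δ·S = 15.5677.
(1,1): S=46.7400. Δ = (V_up−V_dn)/(S_up−S_dn) = (31.4200−11.2245)/(57.4902−28.5114) = 0.6969. V = [p*·31.4200 + (1−p*)·11.2245]/1.02 = 24.0977. B = V − Δ·S = -8.4758.
(0,0): S=38.0000. Δ = (V_up−V_dn)/(S_up−S_dn) = (24.0977−11.7835)/(46.7400−23.1800) = 0.5227. V = [p*·24.0977 + (1−p*)·11.7835]/1.02 = 19.5360. B = V − Δ·S = -0.3255.
Check: Δ(0,0)·S0 + B(0,0) = 19.5360 = V0.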